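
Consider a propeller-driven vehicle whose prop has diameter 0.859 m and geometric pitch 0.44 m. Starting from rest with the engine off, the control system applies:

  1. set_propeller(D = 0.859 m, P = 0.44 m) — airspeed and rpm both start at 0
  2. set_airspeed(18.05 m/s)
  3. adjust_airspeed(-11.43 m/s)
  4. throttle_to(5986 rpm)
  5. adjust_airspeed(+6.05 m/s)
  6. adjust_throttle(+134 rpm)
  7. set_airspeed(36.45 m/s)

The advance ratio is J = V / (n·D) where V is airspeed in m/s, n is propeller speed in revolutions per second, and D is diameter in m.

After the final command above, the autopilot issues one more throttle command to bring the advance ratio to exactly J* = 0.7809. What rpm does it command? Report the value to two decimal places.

rpm = 3260.32

set_propeller: D = 0.859 m, P = 0.44 m (p = P/D = 0.512224); state ← (V=0, rpm=0)
set_airspeed(18.05): V ← 18.05 m/s
adjust_airspeed(-11.43): V ← 18.05 -11.43 = 6.62 m/s
throttle_to(5986): rpm ← 5986
adjust_airspeed(+6.05): V ← 6.62 +6.05 = 12.67 m/s
adjust_throttle(+134): rpm ← 5986 +134 = 6120
set_airspeed(36.45): V ← 36.45 m/s
final state: V = 36.45 m/s, rpm = 6120 → n = rpm/60 = 102.000000 rev/s
target J* = 0.7809; solve J* = V/(n·D) for n: n = V/(J*·D) = 36.45/(0.7809 × 0.859) = 54.338663 rev/s
rpm = 60·n = 3260.319762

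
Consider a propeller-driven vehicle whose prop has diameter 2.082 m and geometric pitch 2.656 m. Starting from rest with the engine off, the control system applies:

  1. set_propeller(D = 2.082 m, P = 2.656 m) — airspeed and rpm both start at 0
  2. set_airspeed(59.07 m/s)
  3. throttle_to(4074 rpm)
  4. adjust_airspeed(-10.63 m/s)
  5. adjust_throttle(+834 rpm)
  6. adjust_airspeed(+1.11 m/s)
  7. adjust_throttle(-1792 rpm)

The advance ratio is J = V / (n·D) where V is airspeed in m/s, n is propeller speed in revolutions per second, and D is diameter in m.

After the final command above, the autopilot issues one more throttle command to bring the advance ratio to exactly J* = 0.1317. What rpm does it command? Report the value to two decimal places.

rpm = 10842.47

set_propeller: D = 2.082 m, P = 2.656 m (p = P/D = 1.275696); state ← (V=0, rpm=0)
set_airspeed(59.07): V ← 59.07 m/s
throttle_to(4074): rpm ← 4074
adjust_airspeed(-10.63): V ← 59.07 -10.63 = 48.44 m/s
adjust_throttle(+834): rpm ← 4074 +834 = 4908
adjust_airspeed(+1.11): V ← 48.44 +1.11 = 49.55 m/s
adjust_throttle(-1792): rpm ← 4908 -1792 = 3116
final state: V = 49.55 m/s, rpm = 3116 → n = rpm/60 = 51.933333 rev/s
target J* = 0.1317; solve J* = V/(n·D) for n: n = V/(J*·D) = 49.55/(0.1317 × 2.082) = 180.707908 rev/s
rpm = 60·n = 10842.474491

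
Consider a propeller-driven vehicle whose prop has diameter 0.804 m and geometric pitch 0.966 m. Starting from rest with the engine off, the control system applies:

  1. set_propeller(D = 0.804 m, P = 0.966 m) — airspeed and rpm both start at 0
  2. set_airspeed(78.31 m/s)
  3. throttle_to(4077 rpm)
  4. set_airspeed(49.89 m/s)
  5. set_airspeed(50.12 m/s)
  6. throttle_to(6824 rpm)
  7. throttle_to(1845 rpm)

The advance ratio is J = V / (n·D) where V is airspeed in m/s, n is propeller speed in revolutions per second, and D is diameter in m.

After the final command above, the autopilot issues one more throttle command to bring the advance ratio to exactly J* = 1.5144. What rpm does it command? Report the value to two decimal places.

set_propeller: D = 0.804 m, P = 0.966 m (p = P/D = 1.201493); state ← (V=0, rpm=0)
set_airspeed(78.31): V ← 78.31 m/s
throttle_to(4077): rpm ← 4077
set_airspeed(49.89): V ← 49.89 m/s
set_airspeed(50.12): V ← 50.12 m/s
throttle_to(6824): rpm ← 6824
throttle_to(1845): rpm ← 1845
final state: V = 50.12 m/s, rpm = 1845 → n = rpm/60 = 30.750000 rev/s
target J* = 1.5144; solve J* = V/(n·D) for n: n = V/(J*·D) = 50.12/(1.5144 × 0.804) = 41.163701 rev/s
rpm = 60·n = 2469.822047

rpm = 2469.82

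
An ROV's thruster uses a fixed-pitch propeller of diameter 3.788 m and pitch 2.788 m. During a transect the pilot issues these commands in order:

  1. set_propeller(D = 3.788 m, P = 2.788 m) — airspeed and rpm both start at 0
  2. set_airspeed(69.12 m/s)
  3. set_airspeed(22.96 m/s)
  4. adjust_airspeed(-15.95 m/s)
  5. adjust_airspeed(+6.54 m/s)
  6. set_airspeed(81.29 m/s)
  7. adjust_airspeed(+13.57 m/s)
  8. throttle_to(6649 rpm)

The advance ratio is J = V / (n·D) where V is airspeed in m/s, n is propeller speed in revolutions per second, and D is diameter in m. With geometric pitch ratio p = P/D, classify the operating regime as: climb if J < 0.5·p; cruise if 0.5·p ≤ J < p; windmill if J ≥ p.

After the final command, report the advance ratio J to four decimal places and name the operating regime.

set_propeller: D = 3.788 m, P = 2.788 m (p = P/D = 0.736008); state ← (V=0, rpm=0)
set_airspeed(69.12): V ← 69.12 m/s
set_airspeed(22.96): V ← 22.96 m/s
adjust_airspeed(-15.95): V ← 22.96 -15.95 = 7.01 m/s
adjust_airspeed(+6.54): V ← 7.01 +6.54 = 13.55 m/s
set_airspeed(81.29): V ← 81.29 m/s
adjust_airspeed(+13.57): V ← 81.29 +13.57 = 94.86 m/s
throttle_to(6649): rpm ← 6649
final state: V = 94.86 m/s, rpm = 6649 → n = rpm/60 = 110.816667 rev/s
J = V / (n·D) = 94.86 / (110.816667 × 3.788) = 0.225979
regime bands: climb J<0.3680 | cruise [0.3680, 0.7360) | windmill J≥0.7360
J = 0.2260 → climb

J = 0.2260, regime = climb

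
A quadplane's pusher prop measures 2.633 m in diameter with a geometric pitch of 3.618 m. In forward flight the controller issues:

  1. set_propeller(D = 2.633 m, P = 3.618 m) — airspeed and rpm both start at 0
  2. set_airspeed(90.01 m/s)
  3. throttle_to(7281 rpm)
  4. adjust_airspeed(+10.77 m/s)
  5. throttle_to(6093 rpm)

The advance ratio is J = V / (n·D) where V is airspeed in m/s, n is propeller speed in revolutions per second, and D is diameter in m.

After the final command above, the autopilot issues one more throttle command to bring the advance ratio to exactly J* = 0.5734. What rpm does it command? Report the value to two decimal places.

set_propeller: D = 2.633 m, P = 3.618 m (p = P/D = 1.374098); state ← (V=0, rpm=0)
set_airspeed(90.01): V ← 90.01 m/s
throttle_to(7281): rpm ← 7281
adjust_airspeed(+10.77): V ← 90.01 +10.77 = 100.78 m/s
throttle_to(6093): rpm ← 6093
final state: V = 100.78 m/s, rpm = 6093 → n = rpm/60 = 101.550000 rev/s
target J* = 0.5734; solve J* = V/(n·D) for n: n = V/(J*·D) = 100.78/(0.5734 × 2.633) = 66.752234 rev/s
rpm = 60·n = 4005.134054

rpm = 4005.13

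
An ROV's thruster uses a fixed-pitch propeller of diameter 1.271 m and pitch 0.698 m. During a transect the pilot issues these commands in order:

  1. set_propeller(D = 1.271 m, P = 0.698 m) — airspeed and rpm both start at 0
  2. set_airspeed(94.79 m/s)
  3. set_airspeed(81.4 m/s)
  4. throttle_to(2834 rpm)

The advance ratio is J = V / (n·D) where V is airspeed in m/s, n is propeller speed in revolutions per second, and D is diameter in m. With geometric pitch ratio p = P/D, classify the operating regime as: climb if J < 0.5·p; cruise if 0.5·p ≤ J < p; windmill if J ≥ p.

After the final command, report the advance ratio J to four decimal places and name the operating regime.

J = 1.3559, regime = windmill

set_propeller: D = 1.271 m, P = 0.698 m (p = P/D = 0.549174); state ← (V=0, rpm=0)
set_airspeed(94.79): V ← 94.79 m/s
set_airspeed(81.4): V ← 81.4 m/s
throttle_to(2834): rpm ← 2834
final state: V = 81.4 m/s, rpm = 2834 → n = rpm/60 = 47.233333 rev/s
J = V / (n·D) = 81.4 / (47.233333 × 1.271) = 1.355908
regime bands: climb J<0.2746 | cruise [0.2746, 0.5492) | windmill J≥0.5492
J = 1.3559 → windmill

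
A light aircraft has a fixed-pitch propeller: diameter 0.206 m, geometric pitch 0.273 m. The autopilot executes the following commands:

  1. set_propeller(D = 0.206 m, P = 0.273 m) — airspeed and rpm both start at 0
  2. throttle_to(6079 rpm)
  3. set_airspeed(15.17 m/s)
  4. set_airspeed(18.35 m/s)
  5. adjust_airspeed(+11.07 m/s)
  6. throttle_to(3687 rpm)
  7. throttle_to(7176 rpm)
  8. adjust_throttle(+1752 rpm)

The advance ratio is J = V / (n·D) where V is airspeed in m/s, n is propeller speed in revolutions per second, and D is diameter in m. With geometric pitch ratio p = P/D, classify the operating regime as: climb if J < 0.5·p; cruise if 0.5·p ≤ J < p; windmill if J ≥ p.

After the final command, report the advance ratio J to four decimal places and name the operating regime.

J = 0.9598, regime = cruise

set_propeller: D = 0.206 m, P = 0.273 m (p = P/D = 1.325243); state ← (V=0, rpm=0)
throttle_to(6079): rpm ← 6079
set_airspeed(15.17): V ← 15.17 m/s
set_airspeed(18.35): V ← 18.35 m/s
adjust_airspeed(+11.07): V ← 18.35 +11.07 = 29.42 m/s
throttle_to(3687): rpm ← 3687
throttle_to(7176): rpm ← 7176
adjust_throttle(+1752): rpm ← 7176 +1752 = 8928
final state: V = 29.42 m/s, rpm = 8928 → n = rpm/60 = 148.800000 rev/s
J = V / (n·D) = 29.42 / (148.800000 × 0.206) = 0.959782
regime bands: climb J<0.6626 | cruise [0.6626, 1.3252) | windmill J≥1.3252
J = 0.9598 → cruise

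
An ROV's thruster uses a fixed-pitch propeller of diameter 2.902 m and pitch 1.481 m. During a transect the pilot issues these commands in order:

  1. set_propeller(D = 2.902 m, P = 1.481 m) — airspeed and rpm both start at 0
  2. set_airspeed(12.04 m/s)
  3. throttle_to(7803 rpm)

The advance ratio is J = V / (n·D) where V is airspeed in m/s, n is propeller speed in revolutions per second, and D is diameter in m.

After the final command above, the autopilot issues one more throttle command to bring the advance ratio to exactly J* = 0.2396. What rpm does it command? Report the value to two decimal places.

set_propeller: D = 2.902 m, P = 1.481 m (p = P/D = 0.510338); state ← (V=0, rpm=0)
set_airspeed(12.04): V ← 12.04 m/s
throttle_to(7803): rpm ← 7803
final state: V = 12.04 m/s, rpm = 7803 → n = rpm/60 = 130.050000 rev/s
target J* = 0.2396; solve J* = V/(n·D) for n: n = V/(J*·D) = 12.04/(0.2396 × 2.902) = 17.315788 rev/s
rpm = 60·n = 1038.947292

rpm = 1038.95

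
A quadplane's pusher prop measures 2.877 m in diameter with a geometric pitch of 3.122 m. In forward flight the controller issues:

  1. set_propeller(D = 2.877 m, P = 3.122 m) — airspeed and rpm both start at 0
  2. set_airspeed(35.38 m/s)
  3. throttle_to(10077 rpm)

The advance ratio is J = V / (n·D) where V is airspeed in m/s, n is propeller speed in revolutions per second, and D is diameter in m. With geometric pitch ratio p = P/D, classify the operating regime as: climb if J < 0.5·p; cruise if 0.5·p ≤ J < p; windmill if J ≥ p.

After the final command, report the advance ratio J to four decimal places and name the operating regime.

set_propeller: D = 2.877 m, P = 3.122 m (p = P/D = 1.085158); state ← (V=0, rpm=0)
set_airspeed(35.38): V ← 35.38 m/s
throttle_to(10077): rpm ← 10077
final state: V = 35.38 m/s, rpm = 10077 → n = rpm/60 = 167.950000 rev/s
J = V / (n·D) = 35.38 / (167.950000 × 2.877) = 0.073221
regime bands: climb J<0.5426 | cruise [0.5426, 1.0852) | windmill J≥1.0852
J = 0.0732 → climb

J = 0.0732, regime = climb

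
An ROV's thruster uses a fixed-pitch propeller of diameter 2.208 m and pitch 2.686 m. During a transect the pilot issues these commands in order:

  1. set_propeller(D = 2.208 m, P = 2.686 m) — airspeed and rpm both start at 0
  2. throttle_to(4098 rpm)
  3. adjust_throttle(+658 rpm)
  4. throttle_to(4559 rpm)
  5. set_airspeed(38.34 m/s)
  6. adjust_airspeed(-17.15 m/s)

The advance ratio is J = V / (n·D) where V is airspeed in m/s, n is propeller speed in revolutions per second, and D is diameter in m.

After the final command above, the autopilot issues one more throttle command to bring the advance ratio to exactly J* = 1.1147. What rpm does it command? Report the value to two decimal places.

set_propeller: D = 2.208 m, P = 2.686 m (p = P/D = 1.216486); state ← (V=0, rpm=0)
throttle_to(4098): rpm ← 4098
adjust_throttle(+658): rpm ← 4098 +658 = 4756
throttle_to(4559): rpm ← 4559
set_airspeed(38.34): V ← 38.34 m/s
adjust_airspeed(-17.15): V ← 38.34 -17.15 = 21.19 m/s
final state: V = 21.19 m/s, rpm = 4559 → n = rpm/60 = 75.983333 rev/s
target J* = 1.1147; solve J* = V/(n·D) for n: n = V/(J*·D) = 21.19/(1.1147 × 2.208) = 8.609420 rev/s
rpm = 60·n = 516.565190

rpm = 516.57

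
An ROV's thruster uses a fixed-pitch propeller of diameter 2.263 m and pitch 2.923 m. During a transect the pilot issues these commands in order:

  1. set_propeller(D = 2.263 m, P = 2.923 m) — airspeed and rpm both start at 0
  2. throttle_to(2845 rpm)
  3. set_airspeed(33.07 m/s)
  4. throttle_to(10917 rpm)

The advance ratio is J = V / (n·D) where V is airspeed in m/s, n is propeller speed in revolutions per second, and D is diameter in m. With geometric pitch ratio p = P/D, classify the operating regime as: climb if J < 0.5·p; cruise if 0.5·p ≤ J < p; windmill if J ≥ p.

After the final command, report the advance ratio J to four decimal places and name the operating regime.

J = 0.0803, regime = climb

set_propeller: D = 2.263 m, P = 2.923 m (p = P/D = 1.291648); state ← (V=0, rpm=0)
throttle_to(2845): rpm ← 2845
set_airspeed(33.07): V ← 33.07 m/s
throttle_to(10917): rpm ← 10917
final state: V = 33.07 m/s, rpm = 10917 → n = rpm/60 = 181.950000 rev/s
J = V / (n·D) = 33.07 / (181.950000 × 2.263) = 0.080315
regime bands: climb J<0.6458 | cruise [0.6458, 1.2916) | windmill J≥1.2916
J = 0.0803 → climb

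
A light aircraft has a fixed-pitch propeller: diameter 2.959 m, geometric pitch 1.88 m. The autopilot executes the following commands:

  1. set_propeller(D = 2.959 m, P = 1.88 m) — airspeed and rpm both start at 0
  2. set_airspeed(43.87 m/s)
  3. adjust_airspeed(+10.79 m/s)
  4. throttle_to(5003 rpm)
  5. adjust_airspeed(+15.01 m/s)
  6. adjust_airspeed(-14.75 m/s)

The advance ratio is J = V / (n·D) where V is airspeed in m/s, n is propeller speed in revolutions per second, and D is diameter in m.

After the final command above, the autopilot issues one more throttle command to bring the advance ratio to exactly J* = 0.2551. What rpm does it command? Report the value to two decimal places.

set_propeller: D = 2.959 m, P = 1.88 m (p = P/D = 0.635350); state ← (V=0, rpm=0)
set_airspeed(43.87): V ← 43.87 m/s
adjust_airspeed(+10.79): V ← 43.87 +10.79 = 54.66 m/s
throttle_to(5003): rpm ← 5003
adjust_airspeed(+15.01): V ← 54.66 +15.01 = 69.67 m/s
adjust_airspeed(-14.75): V ← 69.67 -14.75 = 54.92 m/s
final state: V = 54.92 m/s, rpm = 5003 → n = rpm/60 = 83.383333 rev/s
target J* = 0.2551; solve J* = V/(n·D) for n: n = V/(J*·D) = 54.92/(0.2551 × 2.959) = 72.757054 rev/s
rpm = 60·n = 4365.423230

rpm = 4365.42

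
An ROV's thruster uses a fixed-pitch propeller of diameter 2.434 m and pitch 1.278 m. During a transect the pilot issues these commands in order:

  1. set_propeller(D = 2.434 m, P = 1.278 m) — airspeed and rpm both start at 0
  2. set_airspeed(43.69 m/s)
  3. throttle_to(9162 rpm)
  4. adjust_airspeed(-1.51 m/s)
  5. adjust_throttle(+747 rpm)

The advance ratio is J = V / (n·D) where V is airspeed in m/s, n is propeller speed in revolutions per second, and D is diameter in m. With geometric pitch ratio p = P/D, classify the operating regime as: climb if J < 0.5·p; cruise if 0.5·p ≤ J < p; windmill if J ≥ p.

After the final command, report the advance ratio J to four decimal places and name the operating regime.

J = 0.1049, regime = climb

set_propeller: D = 2.434 m, P = 1.278 m (p = P/D = 0.525062); state ← (V=0, rpm=0)
set_airspeed(43.69): V ← 43.69 m/s
throttle_to(9162): rpm ← 9162
adjust_airspeed(-1.51): V ← 43.69 -1.51 = 42.18 m/s
adjust_throttle(+747): rpm ← 9162 +747 = 9909
final state: V = 42.18 m/s, rpm = 9909 → n = rpm/60 = 165.150000 rev/s
J = V / (n·D) = 42.18 / (165.150000 × 2.434) = 0.104932
regime bands: climb J<0.2625 | cruise [0.2625, 0.5251) | windmill J≥0.5251
J = 0.1049 → climb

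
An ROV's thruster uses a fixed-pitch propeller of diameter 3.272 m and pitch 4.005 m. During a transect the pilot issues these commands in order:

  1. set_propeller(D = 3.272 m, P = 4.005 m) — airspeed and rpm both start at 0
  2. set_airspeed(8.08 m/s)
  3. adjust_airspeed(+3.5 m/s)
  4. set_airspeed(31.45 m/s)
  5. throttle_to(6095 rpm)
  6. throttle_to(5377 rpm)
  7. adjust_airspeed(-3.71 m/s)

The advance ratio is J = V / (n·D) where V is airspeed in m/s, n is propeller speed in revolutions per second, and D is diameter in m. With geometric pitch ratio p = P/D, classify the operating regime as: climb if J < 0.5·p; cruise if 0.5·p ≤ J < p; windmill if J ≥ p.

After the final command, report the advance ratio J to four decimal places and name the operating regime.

set_propeller: D = 3.272 m, P = 4.005 m (p = P/D = 1.224022); state ← (V=0, rpm=0)
set_airspeed(8.08): V ← 8.08 m/s
adjust_airspeed(+3.5): V ← 8.08 +3.5 = 11.58 m/s
set_airspeed(31.45): V ← 31.45 m/s
throttle_to(6095): rpm ← 6095
throttle_to(5377): rpm ← 5377
adjust_airspeed(-3.71): V ← 31.45 -3.71 = 27.74 m/s
final state: V = 27.74 m/s, rpm = 5377 → n = rpm/60 = 89.616667 rev/s
J = V / (n·D) = 27.74 / (89.616667 × 3.272) = 0.094603
regime bands: climb J<0.6120 | cruise [0.6120, 1.2240) | windmill J≥1.2240
J = 0.0946 → climb

J = 0.0946, regime = climb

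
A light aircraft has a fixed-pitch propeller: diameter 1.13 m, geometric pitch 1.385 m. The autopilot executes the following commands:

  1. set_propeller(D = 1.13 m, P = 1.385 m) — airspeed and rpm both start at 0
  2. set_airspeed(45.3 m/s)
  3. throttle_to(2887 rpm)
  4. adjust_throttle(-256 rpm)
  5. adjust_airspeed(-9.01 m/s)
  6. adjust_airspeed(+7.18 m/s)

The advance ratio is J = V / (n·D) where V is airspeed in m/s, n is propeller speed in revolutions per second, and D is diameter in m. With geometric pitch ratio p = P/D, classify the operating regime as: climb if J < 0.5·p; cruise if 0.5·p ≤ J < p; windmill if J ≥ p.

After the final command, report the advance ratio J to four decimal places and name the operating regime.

set_propeller: D = 1.13 m, P = 1.385 m (p = P/D = 1.225664); state ← (V=0, rpm=0)
set_airspeed(45.3): V ← 45.3 m/s
throttle_to(2887): rpm ← 2887
adjust_throttle(-256): rpm ← 2887 -256 = 2631
adjust_airspeed(-9.01): V ← 45.3 -9.01 = 36.29 m/s
adjust_airspeed(+7.18): V ← 36.29 +7.18 = 43.47 m/s
final state: V = 43.47 m/s, rpm = 2631 → n = rpm/60 = 43.850000 rev/s
J = V / (n·D) = 43.47 / (43.850000 × 1.13) = 0.877287
regime bands: climb J<0.6128 | cruise [0.6128, 1.2257) | windmill J≥1.2257
J = 0.8773 → cruise

J = 0.8773, regime = cruise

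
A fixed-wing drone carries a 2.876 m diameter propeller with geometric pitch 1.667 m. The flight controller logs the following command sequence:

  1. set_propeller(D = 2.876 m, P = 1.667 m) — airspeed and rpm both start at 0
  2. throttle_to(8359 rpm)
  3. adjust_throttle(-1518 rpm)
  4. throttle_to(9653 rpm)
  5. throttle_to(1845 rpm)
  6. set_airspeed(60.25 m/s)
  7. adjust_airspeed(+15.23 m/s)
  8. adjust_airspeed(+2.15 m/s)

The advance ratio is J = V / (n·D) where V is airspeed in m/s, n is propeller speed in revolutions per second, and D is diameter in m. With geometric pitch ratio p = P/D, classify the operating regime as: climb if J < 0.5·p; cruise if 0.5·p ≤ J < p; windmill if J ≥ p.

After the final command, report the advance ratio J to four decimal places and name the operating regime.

set_propeller: D = 2.876 m, P = 1.667 m (p = P/D = 0.579624); state ← (V=0, rpm=0)
throttle_to(8359): rpm ← 8359
adjust_throttle(-1518): rpm ← 8359 -1518 = 6841
throttle_to(9653): rpm ← 9653
throttle_to(1845): rpm ← 1845
set_airspeed(60.25): V ← 60.25 m/s
adjust_airspeed(+15.23): V ← 60.25 +15.23 = 75.48 m/s
adjust_airspeed(+2.15): V ← 75.48 +2.15 = 77.63 m/s
final state: V = 77.63 m/s, rpm = 1845 → n = rpm/60 = 30.750000 rev/s
J = V / (n·D) = 77.63 / (30.750000 × 2.876) = 0.877800
regime bands: climb J<0.2898 | cruise [0.2898, 0.5796) | windmill J≥0.5796
J = 0.8778 → windmill

J = 0.8778, regime = windmill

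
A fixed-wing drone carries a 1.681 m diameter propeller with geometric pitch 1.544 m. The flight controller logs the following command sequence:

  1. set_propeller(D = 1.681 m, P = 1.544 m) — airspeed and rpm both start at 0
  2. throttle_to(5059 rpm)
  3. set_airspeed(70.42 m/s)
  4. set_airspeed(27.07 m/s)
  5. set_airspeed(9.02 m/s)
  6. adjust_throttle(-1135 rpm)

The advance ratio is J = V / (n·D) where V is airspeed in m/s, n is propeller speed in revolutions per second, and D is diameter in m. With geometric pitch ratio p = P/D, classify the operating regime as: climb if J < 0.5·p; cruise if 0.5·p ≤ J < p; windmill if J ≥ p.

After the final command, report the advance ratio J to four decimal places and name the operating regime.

J = 0.0820, regime = climb

set_propeller: D = 1.681 m, P = 1.544 m (p = P/D = 0.918501); state ← (V=0, rpm=0)
throttle_to(5059): rpm ← 5059
set_airspeed(70.42): V ← 70.42 m/s
set_airspeed(27.07): V ← 27.07 m/s
set_airspeed(9.02): V ← 9.02 m/s
adjust_throttle(-1135): rpm ← 5059 -1135 = 3924
final state: V = 9.02 m/s, rpm = 3924 → n = rpm/60 = 65.400000 rev/s
J = V / (n·D) = 9.02 / (65.400000 × 1.681) = 0.082047
regime bands: climb J<0.4593 | cruise [0.4593, 0.9185) | windmill J≥0.9185
J = 0.0820 → climb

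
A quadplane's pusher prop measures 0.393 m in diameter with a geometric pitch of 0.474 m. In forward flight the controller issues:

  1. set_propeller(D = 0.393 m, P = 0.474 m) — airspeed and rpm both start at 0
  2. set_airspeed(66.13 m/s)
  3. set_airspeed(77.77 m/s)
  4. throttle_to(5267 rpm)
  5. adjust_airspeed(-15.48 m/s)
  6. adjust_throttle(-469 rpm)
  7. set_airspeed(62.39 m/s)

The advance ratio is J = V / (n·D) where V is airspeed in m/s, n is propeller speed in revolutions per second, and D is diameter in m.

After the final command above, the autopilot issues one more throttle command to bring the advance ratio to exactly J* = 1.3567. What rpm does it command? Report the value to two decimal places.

set_propeller: D = 0.393 m, P = 0.474 m (p = P/D = 1.206107); state ← (V=0, rpm=0)
set_airspeed(66.13): V ← 66.13 m/s
set_airspeed(77.77): V ← 77.77 m/s
throttle_to(5267): rpm ← 5267
adjust_airspeed(-15.48): V ← 77.77 -15.48 = 62.29 m/s
adjust_throttle(-469): rpm ← 5267 -469 = 4798
set_airspeed(62.39): V ← 62.39 m/s
final state: V = 62.39 m/s, rpm = 4798 → n = rpm/60 = 79.966667 rev/s
target J* = 1.3567; solve J* = V/(n·D) for n: n = V/(J*·D) = 62.39/(1.3567 × 0.393) = 117.014211 rev/s
rpm = 60·n = 7020.852686

rpm = 7020.85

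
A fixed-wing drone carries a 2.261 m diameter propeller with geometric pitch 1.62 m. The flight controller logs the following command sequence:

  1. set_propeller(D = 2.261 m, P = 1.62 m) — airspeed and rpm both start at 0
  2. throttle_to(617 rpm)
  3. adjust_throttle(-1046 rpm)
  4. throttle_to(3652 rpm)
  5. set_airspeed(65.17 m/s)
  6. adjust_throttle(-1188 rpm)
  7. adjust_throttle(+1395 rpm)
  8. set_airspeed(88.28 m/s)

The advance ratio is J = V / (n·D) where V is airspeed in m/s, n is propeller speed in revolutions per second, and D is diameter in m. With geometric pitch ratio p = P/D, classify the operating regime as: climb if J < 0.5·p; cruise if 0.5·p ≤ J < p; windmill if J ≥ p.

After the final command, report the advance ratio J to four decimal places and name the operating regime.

J = 0.6071, regime = cruise

set_propeller: D = 2.261 m, P = 1.62 m (p = P/D = 0.716497); state ← (V=0, rpm=0)
throttle_to(617): rpm ← 617
adjust_throttle(-1046): rpm ← 617 -1046 = -429
throttle_to(3652): rpm ← 3652
set_airspeed(65.17): V ← 65.17 m/s
adjust_throttle(-1188): rpm ← 3652 -1188 = 2464
adjust_throttle(+1395): rpm ← 2464 +1395 = 3859
set_airspeed(88.28): V ← 88.28 m/s
final state: V = 88.28 m/s, rpm = 3859 → n = rpm/60 = 64.316667 rev/s
J = V / (n·D) = 88.28 / (64.316667 × 2.261) = 0.607069
regime bands: climb J<0.3582 | cruise [0.3582, 0.7165) | windmill J≥0.7165
J = 0.6071 → cruise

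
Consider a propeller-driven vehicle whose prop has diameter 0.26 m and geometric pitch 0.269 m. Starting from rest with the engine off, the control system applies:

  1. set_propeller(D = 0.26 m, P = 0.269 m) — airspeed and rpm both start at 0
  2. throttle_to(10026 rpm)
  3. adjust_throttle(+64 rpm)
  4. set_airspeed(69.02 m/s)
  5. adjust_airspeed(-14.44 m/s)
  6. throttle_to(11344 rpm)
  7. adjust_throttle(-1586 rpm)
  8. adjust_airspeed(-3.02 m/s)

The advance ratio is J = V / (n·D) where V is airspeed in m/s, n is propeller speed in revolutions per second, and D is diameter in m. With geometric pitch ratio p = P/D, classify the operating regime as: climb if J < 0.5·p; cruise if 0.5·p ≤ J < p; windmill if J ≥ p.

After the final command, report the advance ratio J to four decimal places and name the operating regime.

J = 1.2194, regime = windmill

set_propeller: D = 0.26 m, P = 0.269 m (p = P/D = 1.034615); state ← (V=0, rpm=0)
throttle_to(10026): rpm ← 10026
adjust_throttle(+64): rpm ← 10026 +64 = 10090
set_airspeed(69.02): V ← 69.02 m/s
adjust_airspeed(-14.44): V ← 69.02 -14.44 = 54.58 m/s
throttle_to(11344): rpm ← 11344
adjust_throttle(-1586): rpm ← 11344 -1586 = 9758
adjust_airspeed(-3.02): V ← 54.58 -3.02 = 51.56 m/s
final state: V = 51.56 m/s, rpm = 9758 → n = rpm/60 = 162.633333 rev/s
J = V / (n·D) = 51.56 / (162.633333 × 0.26) = 1.219355
regime bands: climb J<0.5173 | cruise [0.5173, 1.0346) | windmill J≥1.0346
J = 1.2194 → windmill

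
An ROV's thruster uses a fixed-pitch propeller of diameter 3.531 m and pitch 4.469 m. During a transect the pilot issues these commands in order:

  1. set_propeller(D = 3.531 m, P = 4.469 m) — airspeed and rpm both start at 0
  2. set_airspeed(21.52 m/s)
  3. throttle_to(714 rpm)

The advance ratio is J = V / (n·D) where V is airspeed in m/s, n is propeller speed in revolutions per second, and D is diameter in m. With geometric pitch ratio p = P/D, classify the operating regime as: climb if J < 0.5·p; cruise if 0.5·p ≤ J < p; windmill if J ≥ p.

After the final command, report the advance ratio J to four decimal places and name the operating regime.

J = 0.5122, regime = climb

set_propeller: D = 3.531 m, P = 4.469 m (p = P/D = 1.265647); state ← (V=0, rpm=0)
set_airspeed(21.52): V ← 21.52 m/s
throttle_to(714): rpm ← 714
final state: V = 21.52 m/s, rpm = 714 → n = rpm/60 = 11.900000 rev/s
J = V / (n·D) = 21.52 / (11.900000 × 3.531) = 0.512150
regime bands: climb J<0.6328 | cruise [0.6328, 1.2656) | windmill J≥1.2656
J = 0.5122 → climb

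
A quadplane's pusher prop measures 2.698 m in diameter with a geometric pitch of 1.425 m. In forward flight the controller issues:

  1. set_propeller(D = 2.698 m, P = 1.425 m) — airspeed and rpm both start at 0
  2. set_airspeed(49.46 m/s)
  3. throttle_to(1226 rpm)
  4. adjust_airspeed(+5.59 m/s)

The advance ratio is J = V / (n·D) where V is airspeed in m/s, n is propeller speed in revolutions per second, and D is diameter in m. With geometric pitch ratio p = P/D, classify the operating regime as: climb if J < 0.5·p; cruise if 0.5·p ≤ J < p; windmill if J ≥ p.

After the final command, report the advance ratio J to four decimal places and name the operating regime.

set_propeller: D = 2.698 m, P = 1.425 m (p = P/D = 0.528169); state ← (V=0, rpm=0)
set_airspeed(49.46): V ← 49.46 m/s
throttle_to(1226): rpm ← 1226
adjust_airspeed(+5.59): V ← 49.46 +5.59 = 55.05 m/s
final state: V = 55.05 m/s, rpm = 1226 → n = rpm/60 = 20.433333 rev/s
J = V / (n·D) = 55.05 / (20.433333 × 2.698) = 0.998565
regime bands: climb J<0.2641 | cruise [0.2641, 0.5282) | windmill J≥0.5282
J = 0.9986 → windmill

J = 0.9986, regime = windmill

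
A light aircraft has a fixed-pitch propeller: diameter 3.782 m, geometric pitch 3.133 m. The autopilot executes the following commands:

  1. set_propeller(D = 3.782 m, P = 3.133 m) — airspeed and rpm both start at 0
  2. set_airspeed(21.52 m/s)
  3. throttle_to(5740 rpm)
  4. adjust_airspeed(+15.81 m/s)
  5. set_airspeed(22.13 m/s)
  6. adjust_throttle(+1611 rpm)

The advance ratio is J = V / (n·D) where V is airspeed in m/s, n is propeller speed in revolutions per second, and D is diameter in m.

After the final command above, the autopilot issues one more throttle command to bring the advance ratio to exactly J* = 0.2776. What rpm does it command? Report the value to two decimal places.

rpm = 1264.71

set_propeller: D = 3.782 m, P = 3.133 m (p = P/D = 0.828398); state ← (V=0, rpm=0)
set_airspeed(21.52): V ← 21.52 m/s
throttle_to(5740): rpm ← 5740
adjust_airspeed(+15.81): V ← 21.52 +15.81 = 37.33 m/s
set_airspeed(22.13): V ← 22.13 m/s
adjust_throttle(+1611): rpm ← 5740 +1611 = 7351
final state: V = 22.13 m/s, rpm = 7351 → n = rpm/60 = 122.516667 rev/s
target J* = 0.2776; solve J* = V/(n·D) for n: n = V/(J*·D) = 22.13/(0.2776 × 3.782) = 21.078535 rev/s
rpm = 60·n = 1264.712113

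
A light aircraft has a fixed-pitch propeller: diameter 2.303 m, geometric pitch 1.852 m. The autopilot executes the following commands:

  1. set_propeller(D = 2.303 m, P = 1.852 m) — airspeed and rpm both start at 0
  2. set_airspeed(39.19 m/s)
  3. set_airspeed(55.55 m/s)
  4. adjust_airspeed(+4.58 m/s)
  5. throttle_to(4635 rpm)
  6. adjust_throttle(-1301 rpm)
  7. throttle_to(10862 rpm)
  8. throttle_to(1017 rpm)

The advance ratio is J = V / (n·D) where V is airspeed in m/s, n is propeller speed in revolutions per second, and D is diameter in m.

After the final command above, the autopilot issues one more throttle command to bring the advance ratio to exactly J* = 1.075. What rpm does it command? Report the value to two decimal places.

set_propeller: D = 2.303 m, P = 1.852 m (p = P/D = 0.804168); state ← (V=0, rpm=0)
set_airspeed(39.19): V ← 39.19 m/s
set_airspeed(55.55): V ← 55.55 m/s
adjust_airspeed(+4.58): V ← 55.55 +4.58 = 60.13 m/s
throttle_to(4635): rpm ← 4635
adjust_throttle(-1301): rpm ← 4635 -1301 = 3334
throttle_to(10862): rpm ← 10862
throttle_to(1017): rpm ← 1017
final state: V = 60.13 m/s, rpm = 1017 → n = rpm/60 = 16.950000 rev/s
target J* = 1.075; solve J* = V/(n·D) for n: n = V/(J*·D) = 60.13/(1.075 × 2.303) = 24.287835 rev/s
rpm = 60·n = 1457.270093

rpm = 1457.27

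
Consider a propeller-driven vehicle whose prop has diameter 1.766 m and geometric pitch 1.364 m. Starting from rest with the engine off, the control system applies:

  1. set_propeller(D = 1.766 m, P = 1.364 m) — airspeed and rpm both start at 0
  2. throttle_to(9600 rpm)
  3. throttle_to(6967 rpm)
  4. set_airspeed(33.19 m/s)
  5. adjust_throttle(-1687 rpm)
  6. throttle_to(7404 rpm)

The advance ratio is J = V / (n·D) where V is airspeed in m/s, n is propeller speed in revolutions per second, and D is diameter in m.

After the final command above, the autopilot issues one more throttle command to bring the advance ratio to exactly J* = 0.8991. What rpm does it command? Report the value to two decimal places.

set_propeller: D = 1.766 m, P = 1.364 m (p = P/D = 0.772367); state ← (V=0, rpm=0)
throttle_to(9600): rpm ← 9600
throttle_to(6967): rpm ← 6967
set_airspeed(33.19): V ← 33.19 m/s
adjust_throttle(-1687): rpm ← 6967 -1687 = 5280
throttle_to(7404): rpm ← 7404
final state: V = 33.19 m/s, rpm = 7404 → n = rpm/60 = 123.400000 rev/s
target J* = 0.8991; solve J* = V/(n·D) for n: n = V/(J*·D) = 33.19/(0.8991 × 1.766) = 20.902997 rev/s
rpm = 60·n = 1254.179812

rpm = 1254.18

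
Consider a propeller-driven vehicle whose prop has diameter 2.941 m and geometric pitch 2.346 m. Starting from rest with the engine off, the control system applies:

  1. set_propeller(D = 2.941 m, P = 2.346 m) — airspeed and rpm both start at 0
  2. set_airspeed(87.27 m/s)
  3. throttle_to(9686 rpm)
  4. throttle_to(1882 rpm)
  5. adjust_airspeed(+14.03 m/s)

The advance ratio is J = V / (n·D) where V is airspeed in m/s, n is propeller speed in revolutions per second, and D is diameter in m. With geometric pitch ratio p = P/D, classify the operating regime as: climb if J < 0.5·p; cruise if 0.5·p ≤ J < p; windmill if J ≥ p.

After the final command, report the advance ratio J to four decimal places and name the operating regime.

set_propeller: D = 2.941 m, P = 2.346 m (p = P/D = 0.797688); state ← (V=0, rpm=0)
set_airspeed(87.27): V ← 87.27 m/s
throttle_to(9686): rpm ← 9686
throttle_to(1882): rpm ← 1882
adjust_airspeed(+14.03): V ← 87.27 +14.03 = 101.3 m/s
final state: V = 101.3 m/s, rpm = 1882 → n = rpm/60 = 31.366667 rev/s
J = V / (n·D) = 101.3 / (31.366667 × 2.941) = 1.098111
regime bands: climb J<0.3988 | cruise [0.3988, 0.7977) | windmill J≥0.7977
J = 1.0981 → windmill

J = 1.0981, regime = windmill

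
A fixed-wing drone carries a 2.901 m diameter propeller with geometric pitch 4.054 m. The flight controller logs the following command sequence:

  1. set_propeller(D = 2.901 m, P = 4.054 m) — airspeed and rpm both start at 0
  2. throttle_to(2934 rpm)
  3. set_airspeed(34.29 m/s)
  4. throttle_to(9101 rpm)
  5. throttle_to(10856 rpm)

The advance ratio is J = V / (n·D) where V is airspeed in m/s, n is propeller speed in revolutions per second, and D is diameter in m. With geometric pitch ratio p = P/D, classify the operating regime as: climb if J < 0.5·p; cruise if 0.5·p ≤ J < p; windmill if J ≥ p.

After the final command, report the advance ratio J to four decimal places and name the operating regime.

J = 0.0653, regime = climb

set_propeller: D = 2.901 m, P = 4.054 m (p = P/D = 1.397449); state ← (V=0, rpm=0)
throttle_to(2934): rpm ← 2934
set_airspeed(34.29): V ← 34.29 m/s
throttle_to(9101): rpm ← 9101
throttle_to(10856): rpm ← 10856
final state: V = 34.29 m/s, rpm = 10856 → n = rpm/60 = 180.933333 rev/s
J = V / (n·D) = 34.29 / (180.933333 × 2.901) = 0.065328
regime bands: climb J<0.6987 | cruise [0.6987, 1.3974) | windmill J≥1.3974
J = 0.0653 → climb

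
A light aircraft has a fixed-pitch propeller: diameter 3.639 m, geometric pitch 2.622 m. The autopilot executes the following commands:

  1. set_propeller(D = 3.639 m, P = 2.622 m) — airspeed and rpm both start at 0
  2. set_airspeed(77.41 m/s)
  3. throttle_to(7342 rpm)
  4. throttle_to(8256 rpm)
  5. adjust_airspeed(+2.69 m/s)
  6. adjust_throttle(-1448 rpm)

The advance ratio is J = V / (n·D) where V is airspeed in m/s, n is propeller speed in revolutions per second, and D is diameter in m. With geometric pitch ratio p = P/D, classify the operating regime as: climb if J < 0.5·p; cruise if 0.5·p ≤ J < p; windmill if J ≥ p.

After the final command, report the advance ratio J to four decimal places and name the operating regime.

set_propeller: D = 3.639 m, P = 2.622 m (p = P/D = 0.720528); state ← (V=0, rpm=0)
set_airspeed(77.41): V ← 77.41 m/s
throttle_to(7342): rpm ← 7342
throttle_to(8256): rpm ← 8256
adjust_airspeed(+2.69): V ← 77.41 +2.69 = 80.1 m/s
adjust_throttle(-1448): rpm ← 8256 -1448 = 6808
final state: V = 80.1 m/s, rpm = 6808 → n = rpm/60 = 113.466667 rev/s
J = V / (n·D) = 80.1 / (113.466667 × 3.639) = 0.193991
regime bands: climb J<0.3603 | cruise [0.3603, 0.7205) | windmill J≥0.7205
J = 0.1940 → climb

J = 0.1940, regime = climb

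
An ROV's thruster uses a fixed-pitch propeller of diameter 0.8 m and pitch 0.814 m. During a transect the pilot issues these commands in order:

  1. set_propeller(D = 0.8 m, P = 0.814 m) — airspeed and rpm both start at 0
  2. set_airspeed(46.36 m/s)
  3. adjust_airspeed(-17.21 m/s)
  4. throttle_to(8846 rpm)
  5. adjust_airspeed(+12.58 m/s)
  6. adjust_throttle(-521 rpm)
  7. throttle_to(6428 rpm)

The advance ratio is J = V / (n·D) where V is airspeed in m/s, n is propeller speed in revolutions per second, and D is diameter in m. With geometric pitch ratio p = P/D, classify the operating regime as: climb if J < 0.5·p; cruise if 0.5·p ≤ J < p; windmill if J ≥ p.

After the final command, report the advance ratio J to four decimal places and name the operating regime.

J = 0.4869, regime = climb

set_propeller: D = 0.8 m, P = 0.814 m (p = P/D = 1.017500); state ← (V=0, rpm=0)
set_airspeed(46.36): V ← 46.36 m/s
adjust_airspeed(-17.21): V ← 46.36 -17.21 = 29.15 m/s
throttle_to(8846): rpm ← 8846
adjust_airspeed(+12.58): V ← 29.15 +12.58 = 41.73 m/s
adjust_throttle(-521): rpm ← 8846 -521 = 8325
throttle_to(6428): rpm ← 6428
final state: V = 41.73 m/s, rpm = 6428 → n = rpm/60 = 107.133333 rev/s
J = V / (n·D) = 41.73 / (107.133333 × 0.8) = 0.486893
regime bands: climb J<0.5087 | cruise [0.5087, 1.0175) | windmill J≥1.0175
J = 0.4869 → climb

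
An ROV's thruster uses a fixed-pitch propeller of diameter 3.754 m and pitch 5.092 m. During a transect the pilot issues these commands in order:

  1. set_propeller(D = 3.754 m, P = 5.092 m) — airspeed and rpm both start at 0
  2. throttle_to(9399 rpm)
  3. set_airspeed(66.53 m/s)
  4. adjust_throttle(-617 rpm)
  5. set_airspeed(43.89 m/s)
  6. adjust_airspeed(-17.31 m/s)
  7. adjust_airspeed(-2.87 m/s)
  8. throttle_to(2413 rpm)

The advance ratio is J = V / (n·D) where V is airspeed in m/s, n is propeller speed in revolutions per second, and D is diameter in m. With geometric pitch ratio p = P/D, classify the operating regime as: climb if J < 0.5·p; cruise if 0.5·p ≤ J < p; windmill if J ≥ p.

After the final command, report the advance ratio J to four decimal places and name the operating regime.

J = 0.1570, regime = climb

set_propeller: D = 3.754 m, P = 5.092 m (p = P/D = 1.356420); state ← (V=0, rpm=0)
throttle_to(9399): rpm ← 9399
set_airspeed(66.53): V ← 66.53 m/s
adjust_throttle(-617): rpm ← 9399 -617 = 8782
set_airspeed(43.89): V ← 43.89 m/s
adjust_airspeed(-17.31): V ← 43.89 -17.31 = 26.58 m/s
adjust_airspeed(-2.87): V ← 26.58 -2.87 = 23.71 m/s
throttle_to(2413): rpm ← 2413
final state: V = 23.71 m/s, rpm = 2413 → n = rpm/60 = 40.216667 rev/s
J = V / (n·D) = 23.71 / (40.216667 × 3.754) = 0.157048
regime bands: climb J<0.6782 | cruise [0.6782, 1.3564) | windmill J≥1.3564
J = 0.1570 → climb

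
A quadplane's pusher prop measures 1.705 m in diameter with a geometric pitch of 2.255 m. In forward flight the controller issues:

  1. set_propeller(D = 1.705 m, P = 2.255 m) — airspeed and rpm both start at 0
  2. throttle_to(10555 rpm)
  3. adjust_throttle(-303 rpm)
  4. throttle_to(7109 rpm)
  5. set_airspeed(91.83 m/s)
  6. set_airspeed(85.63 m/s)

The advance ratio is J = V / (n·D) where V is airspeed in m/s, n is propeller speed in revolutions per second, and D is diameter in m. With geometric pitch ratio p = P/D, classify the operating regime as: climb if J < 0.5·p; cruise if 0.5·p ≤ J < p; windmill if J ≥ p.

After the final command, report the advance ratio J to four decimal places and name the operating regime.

J = 0.4239, regime = climb

set_propeller: D = 1.705 m, P = 2.255 m (p = P/D = 1.322581); state ← (V=0, rpm=0)
throttle_to(10555): rpm ← 10555
adjust_throttle(-303): rpm ← 10555 -303 = 10252
throttle_to(7109): rpm ← 7109
set_airspeed(91.83): V ← 91.83 m/s
set_airspeed(85.63): V ← 85.63 m/s
final state: V = 85.63 m/s, rpm = 7109 → n = rpm/60 = 118.483333 rev/s
J = V / (n·D) = 85.63 / (118.483333 × 1.705) = 0.423881
regime bands: climb J<0.6613 | cruise [0.6613, 1.3226) | windmill J≥1.3226
J = 0.4239 → climb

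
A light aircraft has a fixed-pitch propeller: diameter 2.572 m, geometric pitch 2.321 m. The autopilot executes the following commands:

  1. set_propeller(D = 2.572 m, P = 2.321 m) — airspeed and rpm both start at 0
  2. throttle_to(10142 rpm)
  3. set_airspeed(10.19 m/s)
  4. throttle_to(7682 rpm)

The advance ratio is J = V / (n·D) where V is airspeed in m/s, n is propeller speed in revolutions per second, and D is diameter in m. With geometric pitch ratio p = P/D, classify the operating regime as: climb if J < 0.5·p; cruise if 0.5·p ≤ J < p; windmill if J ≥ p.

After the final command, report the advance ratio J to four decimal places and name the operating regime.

J = 0.0309, regime = climb

set_propeller: D = 2.572 m, P = 2.321 m (p = P/D = 0.902411); state ← (V=0, rpm=0)
throttle_to(10142): rpm ← 10142
set_airspeed(10.19): V ← 10.19 m/s
throttle_to(7682): rpm ← 7682
final state: V = 10.19 m/s, rpm = 7682 → n = rpm/60 = 128.033333 rev/s
J = V / (n·D) = 10.19 / (128.033333 × 2.572) = 0.030944
regime bands: climb J<0.4512 | cruise [0.4512, 0.9024) | windmill J≥0.9024
J = 0.0309 → climb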